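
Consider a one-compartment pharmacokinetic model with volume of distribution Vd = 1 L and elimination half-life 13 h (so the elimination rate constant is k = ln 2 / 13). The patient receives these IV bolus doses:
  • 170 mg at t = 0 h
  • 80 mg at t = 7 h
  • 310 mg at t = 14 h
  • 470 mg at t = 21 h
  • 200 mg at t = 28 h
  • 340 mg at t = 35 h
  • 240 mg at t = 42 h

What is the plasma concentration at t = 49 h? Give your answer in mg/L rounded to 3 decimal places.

k = ln 2 / 13 = 0.05332 per h
Dose 1 (170 mg at t=0 h): 170·exp(−0.05332·49) = 12.468 mg/L
Dose 2 (80 mg at t=7 h): 80·exp(−0.05332·42) = 8.522 mg/L
Dose 3 (310 mg at t=14 h): 310·exp(−0.05332·35) = 47.962 mg/L
Dose 4 (470 mg at t=21 h): 470·exp(−0.05332·28) = 105.615 mg/L
Dose 5 (200 mg at t=28 h): 200·exp(−0.05332·21) = 65.276 mg/L
Dose 6 (340 mg at t=35 h): 340·exp(−0.05332·14) = 161.173 mg/L
Dose 7 (240 mg at t=42 h): 240·exp(−0.05332·7) = 165.241 mg/L
C(49) = 12.468 + 8.522 + 47.962 + 105.615 + 65.276 + 161.173 + 165.241 = 566.257 mg/L

566.257 mg/L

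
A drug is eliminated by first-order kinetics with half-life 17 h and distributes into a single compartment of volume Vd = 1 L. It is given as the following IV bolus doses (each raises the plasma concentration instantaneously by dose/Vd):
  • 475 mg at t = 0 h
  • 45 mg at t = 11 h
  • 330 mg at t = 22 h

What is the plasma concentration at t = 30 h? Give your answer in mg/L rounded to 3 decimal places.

k = ln 2 / 17 = 0.04077 per h
Dose 1 (475 mg at t=0 h): 475·exp(−0.04077·30) = 139.786 mg/L
Dose 2 (45 mg at t=11 h): 45·exp(−0.04077·19) = 20.738 mg/L
Dose 3 (330 mg at t=22 h): 330·exp(−0.04077·8) = 238.151 mg/L
C(30) = 139.786 + 20.738 + 238.151 = 398.675 mg/L

398.675 mg/L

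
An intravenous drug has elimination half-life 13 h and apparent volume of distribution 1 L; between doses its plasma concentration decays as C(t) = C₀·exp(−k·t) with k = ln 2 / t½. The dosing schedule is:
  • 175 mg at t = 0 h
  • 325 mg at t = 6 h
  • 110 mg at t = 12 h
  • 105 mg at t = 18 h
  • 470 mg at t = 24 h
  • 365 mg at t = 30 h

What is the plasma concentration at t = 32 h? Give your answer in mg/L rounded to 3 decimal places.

835.539 mg/L

k = ln 2 / 13 = 0.05332 per h
Dose 1 (175 mg at t=0 h): 175·exp(−0.05332·32) = 31.772 mg/L
Dose 2 (325 mg at t=6 h): 325·exp(−0.05332·26) = 81.250 mg/L
Dose 3 (110 mg at t=12 h): 110·exp(−0.05332·20) = 37.868 mg/L
Dose 4 (105 mg at t=18 h): 105·exp(−0.05332·14) = 49.774 mg/L
Dose 5 (470 mg at t=24 h): 470·exp(−0.05332·8) = 306.795 mg/L
Dose 6 (365 mg at t=30 h): 365·exp(−0.05332·2) = 328.081 mg/L
C(32) = 31.772 + 81.250 + 37.868 + 49.774 + 306.795 + 328.081 = 835.539 mg/L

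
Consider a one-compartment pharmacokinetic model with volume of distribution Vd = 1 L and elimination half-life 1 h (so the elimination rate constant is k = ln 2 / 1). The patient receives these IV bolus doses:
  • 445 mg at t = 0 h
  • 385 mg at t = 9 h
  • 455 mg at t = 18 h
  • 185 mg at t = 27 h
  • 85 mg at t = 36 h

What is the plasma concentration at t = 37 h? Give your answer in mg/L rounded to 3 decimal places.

42.682 mg/L

k = ln 2 / 1 = 0.69315 per h
Dose 1 (445 mg at t=0 h): 445·exp(−0.69315·37) = 0.000 mg/L
Dose 2 (385 mg at t=9 h): 385·exp(−0.69315·28) = 0.000 mg/L
Dose 3 (455 mg at t=18 h): 455·exp(−0.69315·19) = 0.001 mg/L
Dose 4 (185 mg at t=27 h): 185·exp(−0.69315·10) = 0.181 mg/L
Dose 5 (85 mg at t=36 h): 85·exp(−0.69315·1) = 42.500 mg/L
C(37) = 0.000 + 0.000 + 0.001 + 0.181 + 42.500 = 42.682 mg/L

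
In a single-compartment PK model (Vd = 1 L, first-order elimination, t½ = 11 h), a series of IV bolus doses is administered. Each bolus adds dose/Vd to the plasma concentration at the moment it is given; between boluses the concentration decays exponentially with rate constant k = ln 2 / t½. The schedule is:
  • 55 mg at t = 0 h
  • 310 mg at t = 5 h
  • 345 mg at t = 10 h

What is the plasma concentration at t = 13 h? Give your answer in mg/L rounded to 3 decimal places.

k = ln 2 / 11 = 0.06301 per h
Dose 1 (55 mg at t=0 h): 55·exp(−0.06301·13) = 24.244 mg/L
Dose 2 (310 mg at t=5 h): 310·exp(−0.06301·8) = 187.254 mg/L
Dose 3 (345 mg at t=10 h): 345·exp(−0.06301·3) = 285.575 mg/L
C(13) = 24.244 + 187.254 + 285.575 = 497.073 mg/L

497.073 mg/L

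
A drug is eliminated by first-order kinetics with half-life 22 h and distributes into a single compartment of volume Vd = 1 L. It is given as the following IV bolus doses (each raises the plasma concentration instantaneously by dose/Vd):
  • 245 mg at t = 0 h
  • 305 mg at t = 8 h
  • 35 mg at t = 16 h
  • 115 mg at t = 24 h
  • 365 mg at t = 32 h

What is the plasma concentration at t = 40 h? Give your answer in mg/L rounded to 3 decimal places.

k = ln 2 / 22 = 0.03151 per h
Dose 1 (245 mg at t=0 h): 245·exp(−0.03151·40) = 69.477 mg/L
Dose 2 (305 mg at t=8 h): 305·exp(−0.03151·32) = 111.285 mg/L
Dose 3 (35 mg at t=16 h): 35·exp(−0.03151·24) = 16.431 mg/L
Dose 4 (115 mg at t=24 h): 115·exp(−0.03151·16) = 69.465 mg/L
Dose 5 (365 mg at t=32 h): 365·exp(−0.03151·8) = 283.679 mg/L
C(40) = 69.477 + 111.285 + 16.431 + 69.465 + 283.679 = 550.338 mg/L

550.338 mg/L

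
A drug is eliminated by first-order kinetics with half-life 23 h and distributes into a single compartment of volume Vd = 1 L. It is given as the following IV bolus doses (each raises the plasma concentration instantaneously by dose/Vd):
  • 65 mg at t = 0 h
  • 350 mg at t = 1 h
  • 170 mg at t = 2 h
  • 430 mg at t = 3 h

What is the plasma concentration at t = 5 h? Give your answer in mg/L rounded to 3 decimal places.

k = ln 2 / 23 = 0.03014 per h
Dose 1 (65 mg at t=0 h): 65·exp(−0.03014·5) = 55.908 mg/L
Dose 2 (350 mg at t=1 h): 350·exp(−0.03014·4) = 310.252 mg/L
Dose 3 (170 mg at t=2 h): 170·exp(−0.03014·3) = 155.305 mg/L
Dose 4 (430 mg at t=3 h): 430·exp(−0.03014·2) = 404.848 mg/L
C(5) = 55.908 + 310.252 + 155.305 + 404.848 = 926.313 mg/L

926.313 mg/L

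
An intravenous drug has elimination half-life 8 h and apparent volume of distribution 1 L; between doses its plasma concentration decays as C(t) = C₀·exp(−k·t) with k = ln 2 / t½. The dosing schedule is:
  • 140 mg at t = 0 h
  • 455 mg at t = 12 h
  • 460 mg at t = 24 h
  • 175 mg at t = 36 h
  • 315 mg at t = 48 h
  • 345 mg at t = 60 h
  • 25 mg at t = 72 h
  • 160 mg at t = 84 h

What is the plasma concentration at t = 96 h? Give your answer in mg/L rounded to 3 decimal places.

82.076 mg/L

k = ln 2 / 8 = 0.08664 per h
Dose 1 (140 mg at t=0 h): 140·exp(−0.08664·96) = 0.034 mg/L
Dose 2 (455 mg at t=12 h): 455·exp(−0.08664·84) = 0.314 mg/L
Dose 3 (460 mg at t=24 h): 460·exp(−0.08664·72) = 0.898 mg/L
Dose 4 (175 mg at t=36 h): 175·exp(−0.08664·60) = 0.967 mg/L
Dose 5 (315 mg at t=48 h): 315·exp(−0.08664·48) = 4.922 mg/L
Dose 6 (345 mg at t=60 h): 345·exp(−0.08664·36) = 15.247 mg/L
Dose 7 (25 mg at t=72 h): 25·exp(−0.08664·24) = 3.125 mg/L
Dose 8 (160 mg at t=84 h): 160·exp(−0.08664·12) = 56.569 mg/L
C(96) = 0.034 + 0.314 + 0.898 + 0.967 + 4.922 + 15.247 + 3.125 + 56.569 = 82.076 mg/L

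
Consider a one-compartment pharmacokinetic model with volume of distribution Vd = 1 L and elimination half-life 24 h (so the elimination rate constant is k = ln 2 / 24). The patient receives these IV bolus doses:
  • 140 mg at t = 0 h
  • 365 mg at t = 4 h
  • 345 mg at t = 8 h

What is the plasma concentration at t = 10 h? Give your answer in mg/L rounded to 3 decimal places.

k = ln 2 / 24 = 0.02888 per h
Dose 1 (140 mg at t=0 h): 140·exp(−0.02888·10) = 104.881 mg/L
Dose 2 (365 mg at t=4 h): 365·exp(−0.02888·6) = 306.927 mg/L
Dose 3 (345 mg at t=8 h): 345·exp(−0.02888·2) = 325.637 mg/L
C(10) = 104.881 + 306.927 + 325.637 = 737.445 mg/L

737.445 mg/L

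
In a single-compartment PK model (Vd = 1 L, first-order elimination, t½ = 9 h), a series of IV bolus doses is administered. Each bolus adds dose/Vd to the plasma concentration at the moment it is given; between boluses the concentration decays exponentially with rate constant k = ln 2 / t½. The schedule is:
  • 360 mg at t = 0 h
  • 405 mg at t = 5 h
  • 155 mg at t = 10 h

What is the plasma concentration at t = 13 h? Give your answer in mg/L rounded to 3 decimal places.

474.012 mg/L

k = ln 2 / 9 = 0.07702 per h
Dose 1 (360 mg at t=0 h): 360·exp(−0.07702·13) = 132.276 mg/L
Dose 2 (405 mg at t=5 h): 405·exp(−0.07702·8) = 218.712 mg/L
Dose 3 (155 mg at t=10 h): 155·exp(−0.07702·3) = 123.024 mg/L
C(13) = 132.276 + 218.712 + 123.024 = 474.012 mg/L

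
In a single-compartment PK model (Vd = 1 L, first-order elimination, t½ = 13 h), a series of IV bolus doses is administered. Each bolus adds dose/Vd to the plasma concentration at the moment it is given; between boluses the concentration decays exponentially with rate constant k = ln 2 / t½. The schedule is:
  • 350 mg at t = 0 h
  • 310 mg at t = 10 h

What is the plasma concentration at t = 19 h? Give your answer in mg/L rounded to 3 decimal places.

k = ln 2 / 13 = 0.05332 per h
Dose 1 (350 mg at t=0 h): 350·exp(−0.05332·19) = 127.087 mg/L
Dose 2 (310 mg at t=10 h): 310·exp(−0.05332·9) = 191.848 mg/L
C(19) = 127.087 + 191.848 = 318.935 mg/L

318.935 mg/L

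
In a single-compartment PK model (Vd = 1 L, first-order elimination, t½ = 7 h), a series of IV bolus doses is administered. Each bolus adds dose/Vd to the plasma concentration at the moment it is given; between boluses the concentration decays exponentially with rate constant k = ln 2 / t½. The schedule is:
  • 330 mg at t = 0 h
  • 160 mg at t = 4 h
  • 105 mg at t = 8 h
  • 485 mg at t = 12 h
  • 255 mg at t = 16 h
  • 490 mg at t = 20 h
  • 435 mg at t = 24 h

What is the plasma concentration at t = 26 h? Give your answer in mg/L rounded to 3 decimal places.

904.252 mg/L

k = ln 2 / 7 = 0.09902 per h
Dose 1 (330 mg at t=0 h): 330·exp(−0.09902·26) = 25.142 mg/L
Dose 2 (160 mg at t=4 h): 160·exp(−0.09902·22) = 18.114 mg/L
Dose 3 (105 mg at t=8 h): 105·exp(−0.09902·18) = 17.665 mg/L
Dose 4 (485 mg at t=12 h): 485·exp(−0.09902·14) = 121.250 mg/L
Dose 5 (255 mg at t=16 h): 255·exp(−0.09902·10) = 94.732 mg/L
Dose 6 (490 mg at t=20 h): 490·exp(−0.09902·6) = 270.502 mg/L
Dose 7 (435 mg at t=24 h): 435·exp(−0.09902·2) = 356.846 mg/L
C(26) = 25.142 + 18.114 + 17.665 + 121.250 + 94.732 + 270.502 + 356.846 = 904.252 mg/L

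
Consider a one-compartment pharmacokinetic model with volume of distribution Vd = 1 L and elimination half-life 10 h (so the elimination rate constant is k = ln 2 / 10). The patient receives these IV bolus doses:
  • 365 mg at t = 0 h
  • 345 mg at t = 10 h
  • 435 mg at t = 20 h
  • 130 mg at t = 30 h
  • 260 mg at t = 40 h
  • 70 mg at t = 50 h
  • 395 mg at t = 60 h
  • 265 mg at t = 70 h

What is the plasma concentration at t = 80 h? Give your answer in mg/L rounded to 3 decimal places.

k = ln 2 / 10 = 0.06931 per h
Dose 1 (365 mg at t=0 h): 365·exp(−0.06931·80) = 1.426 mg/L
Dose 2 (345 mg at t=10 h): 345·exp(−0.06931·70) = 2.695 mg/L
Dose 3 (435 mg at t=20 h): 435·exp(−0.06931·60) = 6.797 mg/L
Dose 4 (130 mg at t=30 h): 130·exp(−0.06931·50) = 4.063 mg/L
Dose 5 (260 mg at t=40 h): 260·exp(−0.06931·40) = 16.250 mg/L
Dose 6 (70 mg at t=50 h): 70·exp(−0.06931·30) = 8.750 mg/L
Dose 7 (395 mg at t=60 h): 395·exp(−0.06931·20) = 98.750 mg/L
Dose 8 (265 mg at t=70 h): 265·exp(−0.06931·10) = 132.500 mg/L
C(80) = 1.426 + 2.695 + 6.797 + 4.063 + 16.250 + 8.750 + 98.750 + 132.500 = 271.230 mg/L

271.230 mg/L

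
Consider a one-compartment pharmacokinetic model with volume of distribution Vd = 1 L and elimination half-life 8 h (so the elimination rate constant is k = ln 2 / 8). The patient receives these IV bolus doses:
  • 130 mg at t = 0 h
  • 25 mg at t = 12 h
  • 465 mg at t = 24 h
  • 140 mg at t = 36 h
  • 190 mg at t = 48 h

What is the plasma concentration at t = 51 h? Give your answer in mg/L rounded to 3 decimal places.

231.917 mg/L

k = ln 2 / 8 = 0.08664 per h
Dose 1 (130 mg at t=0 h): 130·exp(−0.08664·51) = 1.566 mg/L
Dose 2 (25 mg at t=12 h): 25·exp(−0.08664·39) = 0.852 mg/L
Dose 3 (465 mg at t=24 h): 465·exp(−0.08664·27) = 44.821 mg/L
Dose 4 (140 mg at t=36 h): 140·exp(−0.08664·15) = 38.168 mg/L
Dose 5 (190 mg at t=48 h): 190·exp(−0.08664·3) = 146.510 mg/L
C(51) = 1.566 + 0.852 + 44.821 + 38.168 + 146.510 = 231.917 mg/L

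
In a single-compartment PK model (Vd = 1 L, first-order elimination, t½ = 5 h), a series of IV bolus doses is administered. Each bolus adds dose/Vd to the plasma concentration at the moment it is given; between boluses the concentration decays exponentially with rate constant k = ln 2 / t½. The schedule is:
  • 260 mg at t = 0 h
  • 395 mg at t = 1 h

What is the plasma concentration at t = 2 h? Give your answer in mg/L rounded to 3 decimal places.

k = ln 2 / 5 = 0.13863 per h
Dose 1 (260 mg at t=0 h): 260·exp(−0.13863·2) = 197.043 mg/L
Dose 2 (395 mg at t=1 h): 395·exp(−0.13863·1) = 343.867 mg/L
C(2) = 197.043 + 343.867 = 540.911 mg/L

540.911 mg/L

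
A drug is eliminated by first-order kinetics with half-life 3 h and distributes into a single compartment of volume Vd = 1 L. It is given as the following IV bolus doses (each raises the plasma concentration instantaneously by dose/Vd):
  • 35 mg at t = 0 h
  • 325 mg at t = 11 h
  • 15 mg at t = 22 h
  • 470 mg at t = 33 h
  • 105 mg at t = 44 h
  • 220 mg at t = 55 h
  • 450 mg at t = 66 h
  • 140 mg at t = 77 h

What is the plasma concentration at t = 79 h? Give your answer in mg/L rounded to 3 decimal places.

k = ln 2 / 3 = 0.23105 per h
Dose 1 (35 mg at t=0 h): 35·exp(−0.23105·79) = 0.000 mg/L
Dose 2 (325 mg at t=11 h): 325·exp(−0.23105·68) = 0.000 mg/L
Dose 3 (15 mg at t=22 h): 15·exp(−0.23105·57) = 0.000 mg/L
Dose 4 (470 mg at t=33 h): 470·exp(−0.23105·46) = 0.011 mg/L
Dose 5 (105 mg at t=44 h): 105·exp(−0.23105·35) = 0.032 mg/L
Dose 6 (220 mg at t=55 h): 220·exp(−0.23105·24) = 0.859 mg/L
Dose 7 (450 mg at t=66 h): 450·exp(−0.23105·13) = 22.323 mg/L
Dose 8 (140 mg at t=77 h): 140·exp(−0.23105·2) = 88.194 mg/L
C(79) = 0.000 + 0.000 + 0.000 + 0.011 + 0.032 + 0.859 + 22.323 + 88.194 = 111.420 mg/L

111.420 mg/L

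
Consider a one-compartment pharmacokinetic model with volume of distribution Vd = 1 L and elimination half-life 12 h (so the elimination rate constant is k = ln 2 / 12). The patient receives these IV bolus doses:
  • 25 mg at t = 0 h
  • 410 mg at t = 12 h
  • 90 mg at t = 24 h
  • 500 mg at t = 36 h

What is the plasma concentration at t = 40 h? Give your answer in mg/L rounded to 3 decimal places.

516.401 mg/L

k = ln 2 / 12 = 0.05776 per h
Dose 1 (25 mg at t=0 h): 25·exp(−0.05776·40) = 2.480 mg/L
Dose 2 (410 mg at t=12 h): 410·exp(−0.05776·28) = 81.354 mg/L
Dose 3 (90 mg at t=24 h): 90·exp(−0.05776·16) = 35.717 mg/L
Dose 4 (500 mg at t=36 h): 500·exp(−0.05776·4) = 396.850 mg/L
C(40) = 2.480 + 81.354 + 35.717 + 396.850 = 516.401 mg/L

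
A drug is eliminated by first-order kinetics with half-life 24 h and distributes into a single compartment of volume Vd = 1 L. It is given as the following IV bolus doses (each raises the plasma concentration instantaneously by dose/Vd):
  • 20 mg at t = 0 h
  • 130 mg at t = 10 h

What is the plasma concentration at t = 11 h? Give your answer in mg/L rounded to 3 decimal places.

140.856 mg/L

k = ln 2 / 24 = 0.02888 per h
Dose 1 (20 mg at t=0 h): 20·exp(−0.02888·11) = 14.557 mg/L
Dose 2 (130 mg at t=10 h): 130·exp(−0.02888·1) = 126.299 mg/L
C(11) = 14.557 + 126.299 = 140.856 mg/L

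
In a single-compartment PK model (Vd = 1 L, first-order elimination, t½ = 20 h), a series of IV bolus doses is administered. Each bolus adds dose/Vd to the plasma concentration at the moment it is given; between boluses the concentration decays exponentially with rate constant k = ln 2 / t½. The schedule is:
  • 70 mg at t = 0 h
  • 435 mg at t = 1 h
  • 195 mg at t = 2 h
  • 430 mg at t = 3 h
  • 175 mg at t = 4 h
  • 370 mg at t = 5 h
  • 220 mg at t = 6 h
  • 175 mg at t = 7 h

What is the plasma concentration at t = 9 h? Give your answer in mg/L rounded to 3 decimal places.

k = ln 2 / 20 = 0.03466 per h
Dose 1 (70 mg at t=0 h): 70·exp(−0.03466·9) = 51.243 mg/L
Dose 2 (435 mg at t=1 h): 435·exp(−0.03466·8) = 329.668 mg/L
Dose 3 (195 mg at t=2 h): 195·exp(−0.03466·7) = 152.994 mg/L
Dose 4 (430 mg at t=3 h): 430·exp(−0.03466·6) = 349.269 mg/L
Dose 5 (175 mg at t=4 h): 175·exp(−0.03466·5) = 147.157 mg/L
Dose 6 (370 mg at t=5 h): 370·exp(−0.03466·4) = 322.104 mg/L
Dose 7 (220 mg at t=6 h): 220·exp(−0.03466·3) = 198.275 mg/L
Dose 8 (175 mg at t=7 h): 175·exp(−0.03466·2) = 163.281 mg/L
C(9) = 51.243 + 329.668 + 152.994 + 349.269 + 147.157 + 322.104 + 198.275 + 163.281 = 1713.990 mg/L

1713.990 mg/L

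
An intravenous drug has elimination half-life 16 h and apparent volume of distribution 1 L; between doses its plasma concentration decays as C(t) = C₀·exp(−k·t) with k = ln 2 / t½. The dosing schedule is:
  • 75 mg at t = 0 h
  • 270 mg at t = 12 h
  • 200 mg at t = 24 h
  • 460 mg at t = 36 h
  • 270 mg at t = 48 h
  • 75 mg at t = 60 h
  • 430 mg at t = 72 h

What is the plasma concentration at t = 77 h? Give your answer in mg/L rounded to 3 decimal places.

k = ln 2 / 16 = 0.04332 per h
Dose 1 (75 mg at t=0 h): 75·exp(−0.04332·77) = 2.669 mg/L
Dose 2 (270 mg at t=12 h): 270·exp(−0.04332·65) = 16.160 mg/L
Dose 3 (200 mg at t=24 h): 200·exp(−0.04332·53) = 20.131 mg/L
Dose 4 (460 mg at t=36 h): 460·exp(−0.04332·41) = 77.870 mg/L
Dose 5 (270 mg at t=48 h): 270·exp(−0.04332·29) = 76.868 mg/L
Dose 6 (75 mg at t=60 h): 75·exp(−0.04332·17) = 35.910 mg/L
Dose 7 (430 mg at t=72 h): 430·exp(−0.04332·5) = 346.255 mg/L
C(77) = 2.669 + 16.160 + 20.131 + 77.870 + 76.868 + 35.910 + 346.255 = 575.863 mg/L

575.863 mg/L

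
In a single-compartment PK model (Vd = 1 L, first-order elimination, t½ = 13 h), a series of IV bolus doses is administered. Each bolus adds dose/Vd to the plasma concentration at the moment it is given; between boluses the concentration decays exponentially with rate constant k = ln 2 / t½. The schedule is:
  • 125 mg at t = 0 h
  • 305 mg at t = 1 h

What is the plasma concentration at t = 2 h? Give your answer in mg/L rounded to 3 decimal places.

k = ln 2 / 13 = 0.05332 per h
Dose 1 (125 mg at t=0 h): 125·exp(−0.05332·2) = 112.356 mg/L
Dose 2 (305 mg at t=1 h): 305·exp(−0.05332·1) = 289.164 mg/L
C(2) = 112.356 + 289.164 = 401.520 mg/L

401.520 mg/L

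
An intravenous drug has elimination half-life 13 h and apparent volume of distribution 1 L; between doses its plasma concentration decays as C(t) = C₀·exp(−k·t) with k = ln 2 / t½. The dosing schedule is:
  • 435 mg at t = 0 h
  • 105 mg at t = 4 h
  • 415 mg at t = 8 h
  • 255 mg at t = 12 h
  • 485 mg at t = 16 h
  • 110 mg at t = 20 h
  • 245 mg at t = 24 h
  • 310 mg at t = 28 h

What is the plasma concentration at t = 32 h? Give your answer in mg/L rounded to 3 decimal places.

980.830 mg/L

k = ln 2 / 13 = 0.05332 per h
Dose 1 (435 mg at t=0 h): 435·exp(−0.05332·32) = 78.975 mg/L
Dose 2 (105 mg at t=4 h): 105·exp(−0.05332·28) = 23.595 mg/L
Dose 3 (415 mg at t=8 h): 415·exp(−0.05332·24) = 115.425 mg/L
Dose 4 (255 mg at t=12 h): 255·exp(−0.05332·20) = 87.784 mg/L
Dose 5 (485 mg at t=16 h): 485·exp(−0.05332·16) = 206.654 mg/L
Dose 6 (110 mg at t=20 h): 110·exp(−0.05332·12) = 58.012 mg/L
Dose 7 (245 mg at t=24 h): 245·exp(−0.05332·8) = 159.925 mg/L
Dose 8 (310 mg at t=28 h): 310·exp(−0.05332·4) = 250.459 mg/L
C(32) = 78.975 + 23.595 + 115.425 + 87.784 + 206.654 + 58.012 + 159.925 + 250.459 = 980.830 mg/L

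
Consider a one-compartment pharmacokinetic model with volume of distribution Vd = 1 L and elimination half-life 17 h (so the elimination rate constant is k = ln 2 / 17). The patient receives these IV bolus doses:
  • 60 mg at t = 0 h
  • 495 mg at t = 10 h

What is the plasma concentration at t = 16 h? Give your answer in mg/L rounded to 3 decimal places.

k = ln 2 / 17 = 0.04077 per h
Dose 1 (60 mg at t=0 h): 60·exp(−0.04077·16) = 31.248 mg/L
Dose 2 (495 mg at t=10 h): 495·exp(−0.04077·6) = 387.578 mg/L
C(16) = 31.248 + 387.578 = 418.827 mg/L

418.827 mg/L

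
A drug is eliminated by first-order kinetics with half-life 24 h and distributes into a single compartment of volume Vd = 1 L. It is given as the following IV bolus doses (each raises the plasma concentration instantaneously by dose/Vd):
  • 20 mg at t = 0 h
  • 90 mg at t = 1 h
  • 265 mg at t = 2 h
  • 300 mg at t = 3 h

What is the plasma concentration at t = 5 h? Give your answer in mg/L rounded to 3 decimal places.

k = ln 2 / 24 = 0.02888 per h
Dose 1 (20 mg at t=0 h): 20·exp(−0.02888·5) = 17.311 mg/L
Dose 2 (90 mg at t=1 h): 90·exp(−0.02888·4) = 80.181 mg/L
Dose 3 (265 mg at t=2 h): 265·exp(−0.02888·3) = 243.006 mg/L
Dose 4 (300 mg at t=3 h): 300·exp(−0.02888·2) = 283.162 mg/L
C(5) = 17.311 + 80.181 + 243.006 + 283.162 = 623.660 mg/L

623.660 mg/L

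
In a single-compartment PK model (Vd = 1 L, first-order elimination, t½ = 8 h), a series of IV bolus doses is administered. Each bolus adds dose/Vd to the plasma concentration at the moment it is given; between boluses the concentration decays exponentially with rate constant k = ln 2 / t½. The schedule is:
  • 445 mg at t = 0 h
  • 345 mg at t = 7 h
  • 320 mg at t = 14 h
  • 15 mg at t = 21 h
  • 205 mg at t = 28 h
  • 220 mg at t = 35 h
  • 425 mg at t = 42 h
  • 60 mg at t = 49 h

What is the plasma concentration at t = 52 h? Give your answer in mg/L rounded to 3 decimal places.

325.839 mg/L

k = ln 2 / 8 = 0.08664 per h
Dose 1 (445 mg at t=0 h): 445·exp(−0.08664·52) = 4.917 mg/L
Dose 2 (345 mg at t=7 h): 345·exp(−0.08664·45) = 6.991 mg/L
Dose 3 (320 mg at t=14 h): 320·exp(−0.08664·38) = 11.892 mg/L
Dose 4 (15 mg at t=21 h): 15·exp(−0.08664·31) = 1.022 mg/L
Dose 5 (205 mg at t=28 h): 205·exp(−0.08664·24) = 25.625 mg/L
Dose 6 (220 mg at t=35 h): 220·exp(−0.08664·17) = 50.435 mg/L
Dose 7 (425 mg at t=42 h): 425·exp(−0.08664·10) = 178.690 mg/L
Dose 8 (60 mg at t=49 h): 60·exp(−0.08664·3) = 46.266 mg/L
C(52) = 4.917 + 6.991 + 11.892 + 1.022 + 25.625 + 50.435 + 178.690 + 46.266 = 325.839 mg/L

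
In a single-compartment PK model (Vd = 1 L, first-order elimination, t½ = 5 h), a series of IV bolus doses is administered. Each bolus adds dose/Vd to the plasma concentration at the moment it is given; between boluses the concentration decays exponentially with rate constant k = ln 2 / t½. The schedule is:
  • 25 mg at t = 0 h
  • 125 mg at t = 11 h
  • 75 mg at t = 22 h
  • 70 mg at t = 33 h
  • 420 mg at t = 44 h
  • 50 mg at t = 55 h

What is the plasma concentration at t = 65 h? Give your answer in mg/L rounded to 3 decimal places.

k = ln 2 / 5 = 0.13863 per h
Dose 1 (25 mg at t=0 h): 25·exp(−0.13863·65) = 0.003 mg/L
Dose 2 (125 mg at t=11 h): 125·exp(−0.13863·54) = 0.070 mg/L
Dose 3 (75 mg at t=22 h): 75·exp(−0.13863·43) = 0.193 mg/L
Dose 4 (70 mg at t=33 h): 70·exp(−0.13863·32) = 0.829 mg/L
Dose 5 (420 mg at t=44 h): 420·exp(−0.13863·21) = 22.852 mg/L
Dose 6 (50 mg at t=55 h): 50·exp(−0.13863·10) = 12.500 mg/L
C(65) = 0.003 + 0.070 + 0.193 + 0.829 + 22.852 + 12.500 = 36.447 mg/L

36.447 mg/L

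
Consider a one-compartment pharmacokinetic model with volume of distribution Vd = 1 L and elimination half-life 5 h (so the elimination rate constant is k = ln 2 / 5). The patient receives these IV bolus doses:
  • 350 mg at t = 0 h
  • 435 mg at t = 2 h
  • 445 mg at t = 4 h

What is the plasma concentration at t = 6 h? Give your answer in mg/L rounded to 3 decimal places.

739.435 mg/L

k = ln 2 / 5 = 0.13863 per h
Dose 1 (350 mg at t=0 h): 350·exp(−0.13863·6) = 152.346 mg/L
Dose 2 (435 mg at t=2 h): 435·exp(−0.13863·4) = 249.842 mg/L
Dose 3 (445 mg at t=4 h): 445·exp(−0.13863·2) = 337.247 mg/L
C(6) = 152.346 + 249.842 + 337.247 = 739.435 mg/L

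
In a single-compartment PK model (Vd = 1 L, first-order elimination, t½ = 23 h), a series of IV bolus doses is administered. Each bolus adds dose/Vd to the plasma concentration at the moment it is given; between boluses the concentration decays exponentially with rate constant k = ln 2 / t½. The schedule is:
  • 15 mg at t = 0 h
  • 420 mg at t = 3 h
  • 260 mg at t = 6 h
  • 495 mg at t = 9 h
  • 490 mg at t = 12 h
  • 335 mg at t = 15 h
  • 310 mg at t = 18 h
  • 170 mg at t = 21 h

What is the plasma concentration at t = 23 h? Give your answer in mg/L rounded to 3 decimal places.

1759.421 mg/L

k = ln 2 / 23 = 0.03014 per h
Dose 1 (15 mg at t=0 h): 15·exp(−0.03014·23) = 7.500 mg/L
Dose 2 (420 mg at t=3 h): 420·exp(−0.03014·20) = 229.871 mg/L
Dose 3 (260 mg at t=6 h): 260·exp(−0.03014·17) = 155.766 mg/L
Dose 4 (495 mg at t=9 h): 495·exp(−0.03014·14) = 324.616 mg/L
Dose 5 (490 mg at t=12 h): 490·exp(−0.03014·11) = 351.743 mg/L
Dose 6 (335 mg at t=15 h): 335·exp(−0.03014·8) = 263.232 mg/L
Dose 7 (310 mg at t=18 h): 310·exp(−0.03014·5) = 266.637 mg/L
Dose 8 (170 mg at t=21 h): 170·exp(−0.03014·2) = 160.056 mg/L
C(23) = 7.500 + 229.871 + 155.766 + 324.616 + 351.743 + 263.232 + 266.637 + 160.056 = 1759.421 mg/L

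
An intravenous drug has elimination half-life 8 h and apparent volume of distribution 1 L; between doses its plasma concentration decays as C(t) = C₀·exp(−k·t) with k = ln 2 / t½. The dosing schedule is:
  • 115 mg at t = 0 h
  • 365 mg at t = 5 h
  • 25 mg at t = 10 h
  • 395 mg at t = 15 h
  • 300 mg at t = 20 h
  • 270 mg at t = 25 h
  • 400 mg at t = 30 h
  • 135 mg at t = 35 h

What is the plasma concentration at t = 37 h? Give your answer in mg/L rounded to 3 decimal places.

k = ln 2 / 8 = 0.08664 per h
Dose 1 (115 mg at t=0 h): 115·exp(−0.08664·37) = 4.661 mg/L
Dose 2 (365 mg at t=5 h): 365·exp(−0.08664·32) = 22.812 mg/L
Dose 3 (25 mg at t=10 h): 25·exp(−0.08664·27) = 2.410 mg/L
Dose 4 (395 mg at t=15 h): 395·exp(−0.08664·22) = 58.717 mg/L
Dose 5 (300 mg at t=20 h): 300·exp(−0.08664·17) = 68.775 mg/L
Dose 6 (270 mg at t=25 h): 270·exp(−0.08664·12) = 95.459 mg/L
Dose 7 (400 mg at t=30 h): 400·exp(−0.08664·7) = 218.102 mg/L
Dose 8 (135 mg at t=35 h): 135·exp(−0.08664·2) = 113.521 mg/L
C(37) = 4.661 + 22.812 + 2.410 + 58.717 + 68.775 + 95.459 + 218.102 + 113.521 = 584.457 mg/L

584.457 mg/L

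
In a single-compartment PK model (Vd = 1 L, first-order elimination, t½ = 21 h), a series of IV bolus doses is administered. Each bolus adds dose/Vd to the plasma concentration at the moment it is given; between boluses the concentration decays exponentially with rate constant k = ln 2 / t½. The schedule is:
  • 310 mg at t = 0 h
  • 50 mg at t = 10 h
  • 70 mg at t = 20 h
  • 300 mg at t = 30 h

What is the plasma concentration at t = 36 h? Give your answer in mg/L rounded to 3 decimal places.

k = ln 2 / 21 = 0.03301 per h
Dose 1 (310 mg at t=0 h): 310·exp(−0.03301·36) = 94.474 mg/L
Dose 2 (50 mg at t=10 h): 50·exp(−0.03301·26) = 21.197 mg/L
Dose 3 (70 mg at t=20 h): 70·exp(−0.03301·16) = 41.280 mg/L
Dose 4 (300 mg at t=30 h): 300·exp(−0.03301·6) = 246.101 mg/L
C(36) = 94.474 + 21.197 + 41.280 + 246.101 = 403.051 mg/L

403.051 mg/L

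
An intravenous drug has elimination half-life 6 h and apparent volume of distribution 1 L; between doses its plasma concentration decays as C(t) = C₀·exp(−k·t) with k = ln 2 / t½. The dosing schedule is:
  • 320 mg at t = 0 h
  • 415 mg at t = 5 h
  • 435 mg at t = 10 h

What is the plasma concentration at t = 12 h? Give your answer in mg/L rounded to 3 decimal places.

k = ln 2 / 6 = 0.11552 per h
Dose 1 (320 mg at t=0 h): 320·exp(−0.11552·12) = 80.000 mg/L
Dose 2 (415 mg at t=5 h): 415·exp(−0.11552·7) = 184.861 mg/L
Dose 3 (435 mg at t=10 h): 435·exp(−0.11552·2) = 345.260 mg/L
C(12) = 80.000 + 184.861 + 345.260 = 610.121 mg/L

610.121 mg/L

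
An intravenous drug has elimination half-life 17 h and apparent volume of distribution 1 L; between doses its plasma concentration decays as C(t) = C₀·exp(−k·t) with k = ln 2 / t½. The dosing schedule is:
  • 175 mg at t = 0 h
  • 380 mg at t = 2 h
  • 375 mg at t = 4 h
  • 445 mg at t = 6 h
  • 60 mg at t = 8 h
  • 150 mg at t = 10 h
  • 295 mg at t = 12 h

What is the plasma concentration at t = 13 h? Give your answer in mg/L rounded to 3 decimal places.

1404.861 mg/L

k = ln 2 / 17 = 0.04077 per h
Dose 1 (175 mg at t=0 h): 175·exp(−0.04077·13) = 103.000 mg/L
Dose 2 (380 mg at t=2 h): 380·exp(−0.04077·11) = 242.661 mg/L
Dose 3 (375 mg at t=4 h): 375·exp(−0.04077·9) = 259.814 mg/L
Dose 4 (445 mg at t=6 h): 445·exp(−0.04077·7) = 334.508 mg/L
Dose 5 (60 mg at t=8 h): 60·exp(−0.04077·5) = 48.934 mg/L
Dose 6 (150 mg at t=10 h): 150·exp(−0.04077·3) = 132.730 mg/L
Dose 7 (295 mg at t=12 h): 295·exp(−0.04077·1) = 283.214 mg/L
C(13) = 103.000 + 242.661 + 259.814 + 334.508 + 48.934 + 132.730 + 283.214 = 1404.861 mg/L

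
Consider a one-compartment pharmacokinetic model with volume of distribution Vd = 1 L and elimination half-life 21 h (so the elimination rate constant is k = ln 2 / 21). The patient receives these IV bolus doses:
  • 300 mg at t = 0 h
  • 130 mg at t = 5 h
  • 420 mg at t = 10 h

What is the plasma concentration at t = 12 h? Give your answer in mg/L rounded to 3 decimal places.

k = ln 2 / 21 = 0.03301 per h
Dose 1 (300 mg at t=0 h): 300·exp(−0.03301·12) = 201.885 mg/L
Dose 2 (130 mg at t=5 h): 130·exp(−0.03301·7) = 103.181 mg/L
Dose 3 (420 mg at t=10 h): 420·exp(−0.03301·2) = 393.169 mg/L
C(12) = 201.885 + 103.181 + 393.169 = 698.236 mg/L

698.236 mg/L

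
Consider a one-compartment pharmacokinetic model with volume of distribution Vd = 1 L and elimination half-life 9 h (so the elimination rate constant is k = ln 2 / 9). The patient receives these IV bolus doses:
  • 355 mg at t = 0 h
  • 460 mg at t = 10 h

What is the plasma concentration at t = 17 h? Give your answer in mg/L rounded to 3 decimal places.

k = ln 2 / 9 = 0.07702 per h
Dose 1 (355 mg at t=0 h): 355·exp(−0.07702·17) = 95.855 mg/L
Dose 2 (460 mg at t=10 h): 460·exp(−0.07702·7) = 268.302 mg/L
C(17) = 95.855 + 268.302 = 364.157 mg/L

364.157 mg/L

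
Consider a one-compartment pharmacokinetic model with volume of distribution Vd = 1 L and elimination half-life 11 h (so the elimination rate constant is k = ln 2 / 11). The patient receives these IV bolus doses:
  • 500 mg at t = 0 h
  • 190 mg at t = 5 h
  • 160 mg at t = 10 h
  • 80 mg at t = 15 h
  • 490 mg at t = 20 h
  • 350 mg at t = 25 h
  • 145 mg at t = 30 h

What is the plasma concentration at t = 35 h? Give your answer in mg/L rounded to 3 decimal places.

622.197 mg/L

k = ln 2 / 11 = 0.06301 per h
Dose 1 (500 mg at t=0 h): 500·exp(−0.06301·35) = 55.099 mg/L
Dose 2 (190 mg at t=5 h): 190·exp(−0.06301·30) = 28.692 mg/L
Dose 3 (160 mg at t=10 h): 160·exp(−0.06301·25) = 33.110 mg/L
Dose 4 (80 mg at t=15 h): 80·exp(−0.06301·20) = 22.686 mg/L
Dose 5 (490 mg at t=20 h): 490·exp(−0.06301·15) = 190.415 mg/L
Dose 6 (350 mg at t=25 h): 350·exp(−0.06301·10) = 186.382 mg/L
Dose 7 (145 mg at t=30 h): 145·exp(−0.06301·5) = 105.812 mg/L
C(35) = 55.099 + 28.692 + 33.110 + 22.686 + 190.415 + 186.382 + 105.812 = 622.197 mg/L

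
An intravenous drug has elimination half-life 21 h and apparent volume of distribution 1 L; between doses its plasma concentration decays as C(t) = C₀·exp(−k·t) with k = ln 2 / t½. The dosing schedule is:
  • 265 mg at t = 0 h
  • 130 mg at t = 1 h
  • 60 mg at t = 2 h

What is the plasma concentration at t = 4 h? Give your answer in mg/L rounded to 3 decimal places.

k = ln 2 / 21 = 0.03301 per h
Dose 1 (265 mg at t=0 h): 265·exp(−0.03301·4) = 232.224 mg/L
Dose 2 (130 mg at t=1 h): 130·exp(−0.03301·3) = 117.744 mg/L
Dose 3 (60 mg at t=2 h): 60·exp(−0.03301·2) = 56.167 mg/L
C(4) = 232.224 + 117.744 + 56.167 = 406.135 mg/L

406.135 mg/L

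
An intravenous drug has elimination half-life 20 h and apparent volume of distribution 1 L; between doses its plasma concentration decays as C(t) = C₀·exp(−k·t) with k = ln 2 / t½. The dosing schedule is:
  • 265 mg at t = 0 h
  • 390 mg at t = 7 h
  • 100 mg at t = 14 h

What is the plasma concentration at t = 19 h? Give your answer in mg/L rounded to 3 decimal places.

k = ln 2 / 20 = 0.03466 per h
Dose 1 (265 mg at t=0 h): 265·exp(−0.03466·19) = 137.173 mg/L
Dose 2 (390 mg at t=7 h): 390·exp(−0.03466·12) = 257.304 mg/L
Dose 3 (100 mg at t=14 h): 100·exp(−0.03466·5) = 84.090 mg/L
C(19) = 137.173 + 257.304 + 84.090 = 478.566 mg/L

478.566 mg/L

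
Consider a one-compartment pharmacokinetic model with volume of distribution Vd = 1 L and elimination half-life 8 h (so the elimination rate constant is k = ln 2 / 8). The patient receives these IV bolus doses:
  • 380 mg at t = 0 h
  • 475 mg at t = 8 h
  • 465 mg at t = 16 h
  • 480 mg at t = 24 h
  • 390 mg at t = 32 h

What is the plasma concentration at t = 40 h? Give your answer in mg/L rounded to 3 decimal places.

k = ln 2 / 8 = 0.08664 per h
Dose 1 (380 mg at t=0 h): 380·exp(−0.08664·40) = 11.875 mg/L
Dose 2 (475 mg at t=8 h): 475·exp(−0.08664·32) = 29.688 mg/L
Dose 3 (465 mg at t=16 h): 465·exp(−0.08664·24) = 58.125 mg/L
Dose 4 (480 mg at t=24 h): 480·exp(−0.08664·16) = 120.000 mg/L
Dose 5 (390 mg at t=32 h): 390·exp(−0.08664·8) = 195.000 mg/L
C(40) = 11.875 + 29.688 + 58.125 + 120.000 + 195.000 = 414.688 mg/L

414.688 mg/L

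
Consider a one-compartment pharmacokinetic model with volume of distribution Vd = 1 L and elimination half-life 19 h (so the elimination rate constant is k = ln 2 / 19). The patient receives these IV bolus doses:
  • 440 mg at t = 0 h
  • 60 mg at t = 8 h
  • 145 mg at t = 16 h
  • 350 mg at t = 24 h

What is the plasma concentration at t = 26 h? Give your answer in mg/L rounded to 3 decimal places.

627.583 mg/L

k = ln 2 / 19 = 0.03648 per h
Dose 1 (440 mg at t=0 h): 440·exp(−0.03648·26) = 170.419 mg/L
Dose 2 (60 mg at t=8 h): 60·exp(−0.03648·18) = 31.115 mg/L
Dose 3 (145 mg at t=16 h): 145·exp(−0.03648·10) = 100.677 mg/L
Dose 4 (350 mg at t=24 h): 350·exp(−0.03648·2) = 325.372 mg/L
C(26) = 170.419 + 31.115 + 100.677 + 325.372 = 627.583 mg/L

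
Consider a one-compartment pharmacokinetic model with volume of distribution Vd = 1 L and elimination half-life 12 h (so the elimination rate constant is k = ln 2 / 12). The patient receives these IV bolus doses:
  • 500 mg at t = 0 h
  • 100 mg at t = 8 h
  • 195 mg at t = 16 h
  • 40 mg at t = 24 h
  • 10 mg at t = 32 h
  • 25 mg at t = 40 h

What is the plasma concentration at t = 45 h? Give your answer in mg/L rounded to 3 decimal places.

120.823 mg/L

k = ln 2 / 12 = 0.05776 per h
Dose 1 (500 mg at t=0 h): 500·exp(−0.05776·45) = 37.163 mg/L
Dose 2 (100 mg at t=8 h): 100·exp(−0.05776·37) = 11.798 mg/L
Dose 3 (195 mg at t=16 h): 195·exp(−0.05776·29) = 36.521 mg/L
Dose 4 (40 mg at t=24 h): 40·exp(−0.05776·21) = 11.892 mg/L
Dose 5 (10 mg at t=32 h): 10·exp(−0.05776·13) = 4.719 mg/L
Dose 6 (25 mg at t=40 h): 25·exp(−0.05776·5) = 18.729 mg/L
C(45) = 37.163 + 11.798 + 36.521 + 11.892 + 4.719 + 18.729 = 120.823 mg/L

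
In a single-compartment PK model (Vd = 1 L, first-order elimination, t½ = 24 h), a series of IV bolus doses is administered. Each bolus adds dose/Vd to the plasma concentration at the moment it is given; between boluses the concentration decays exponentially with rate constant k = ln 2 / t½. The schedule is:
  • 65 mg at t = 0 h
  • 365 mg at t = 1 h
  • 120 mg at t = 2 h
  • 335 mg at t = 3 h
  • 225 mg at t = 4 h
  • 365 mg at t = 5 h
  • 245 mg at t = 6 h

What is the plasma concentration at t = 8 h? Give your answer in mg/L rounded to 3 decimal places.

k = ln 2 / 24 = 0.02888 per h
Dose 1 (65 mg at t=0 h): 65·exp(−0.02888·8) = 51.591 mg/L
Dose 2 (365 mg at t=1 h): 365·exp(−0.02888·7) = 298.190 mg/L
Dose 3 (120 mg at t=2 h): 120·exp(−0.02888·6) = 100.908 mg/L
Dose 4 (335 mg at t=3 h): 335·exp(−0.02888·5) = 289.955 mg/L
Dose 5 (225 mg at t=4 h): 225·exp(−0.02888·4) = 200.452 mg/L
Dose 6 (365 mg at t=5 h): 365·exp(−0.02888·3) = 334.706 mg/L
Dose 7 (245 mg at t=6 h): 245·exp(−0.02888·2) = 231.249 mg/L
C(8) = 51.591 + 298.190 + 100.908 + 289.955 + 200.452 + 334.706 + 231.249 = 1507.050 mg/L

1507.050 mg/L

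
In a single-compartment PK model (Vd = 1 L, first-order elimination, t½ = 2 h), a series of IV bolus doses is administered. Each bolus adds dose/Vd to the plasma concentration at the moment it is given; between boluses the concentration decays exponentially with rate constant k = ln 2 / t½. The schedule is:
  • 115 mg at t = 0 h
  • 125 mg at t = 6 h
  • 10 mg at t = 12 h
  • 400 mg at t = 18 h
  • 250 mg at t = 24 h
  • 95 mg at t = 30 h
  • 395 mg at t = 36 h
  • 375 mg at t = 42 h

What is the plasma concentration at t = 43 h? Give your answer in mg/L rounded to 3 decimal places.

301.543 mg/L

k = ln 2 / 2 = 0.34657 per h
Dose 1 (115 mg at t=0 h): 115·exp(−0.34657·43) = 0.000 mg/L
Dose 2 (125 mg at t=6 h): 125·exp(−0.34657·37) = 0.000 mg/L
Dose 3 (10 mg at t=12 h): 10·exp(−0.34657·31) = 0.000 mg/L
Dose 4 (400 mg at t=18 h): 400·exp(−0.34657·25) = 0.069 mg/L
Dose 5 (250 mg at t=24 h): 250·exp(−0.34657·19) = 0.345 mg/L
Dose 6 (95 mg at t=30 h): 95·exp(−0.34657·13) = 1.050 mg/L
Dose 7 (395 mg at t=36 h): 395·exp(−0.34657·7) = 34.913 mg/L
Dose 8 (375 mg at t=42 h): 375·exp(−0.34657·1) = 265.165 mg/L
C(43) = 0.000 + 0.000 + 0.000 + 0.069 + 0.345 + 1.050 + 34.913 + 265.165 = 301.543 mg/L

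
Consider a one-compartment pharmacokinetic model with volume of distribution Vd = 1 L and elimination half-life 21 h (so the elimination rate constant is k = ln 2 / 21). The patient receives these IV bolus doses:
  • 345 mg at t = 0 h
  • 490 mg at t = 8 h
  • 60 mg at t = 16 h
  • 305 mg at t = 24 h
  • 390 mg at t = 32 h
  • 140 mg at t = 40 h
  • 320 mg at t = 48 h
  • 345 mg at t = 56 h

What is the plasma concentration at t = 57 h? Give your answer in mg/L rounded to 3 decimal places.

k = ln 2 / 21 = 0.03301 per h
Dose 1 (345 mg at t=0 h): 345·exp(−0.03301·57) = 52.570 mg/L
Dose 2 (490 mg at t=8 h): 490·exp(−0.03301·49) = 97.228 mg/L
Dose 3 (60 mg at t=16 h): 60·exp(−0.03301·41) = 15.503 mg/L
Dose 4 (305 mg at t=24 h): 305·exp(−0.03301·33) = 102.625 mg/L
Dose 5 (390 mg at t=32 h): 390·exp(−0.03301·25) = 170.882 mg/L
Dose 6 (140 mg at t=40 h): 140·exp(−0.03301·17) = 79.880 mg/L
Dose 7 (320 mg at t=48 h): 320·exp(−0.03301·9) = 237.759 mg/L
Dose 8 (345 mg at t=56 h): 345·exp(−0.03301·1) = 333.798 mg/L
C(57) = 52.570 + 97.228 + 15.503 + 102.625 + 170.882 + 79.880 + 237.759 + 333.798 = 1090.246 mg/L

1090.246 mg/L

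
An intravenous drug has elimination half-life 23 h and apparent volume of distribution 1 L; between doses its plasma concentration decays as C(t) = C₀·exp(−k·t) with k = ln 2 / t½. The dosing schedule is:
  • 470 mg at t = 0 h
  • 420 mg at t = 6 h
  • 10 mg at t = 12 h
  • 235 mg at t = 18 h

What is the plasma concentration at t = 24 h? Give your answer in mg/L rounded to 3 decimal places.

675.268 mg/L

k = ln 2 / 23 = 0.03014 per h
Dose 1 (470 mg at t=0 h): 470·exp(−0.03014·24) = 228.023 mg/L
Dose 2 (420 mg at t=6 h): 420·exp(−0.03014·18) = 244.152 mg/L
Dose 3 (10 mg at t=12 h): 10·exp(−0.03014·12) = 6.965 mg/L
Dose 4 (235 mg at t=18 h): 235·exp(−0.03014·6) = 196.127 mg/L
C(24) = 228.023 + 244.152 + 6.965 + 196.127 = 675.268 mg/L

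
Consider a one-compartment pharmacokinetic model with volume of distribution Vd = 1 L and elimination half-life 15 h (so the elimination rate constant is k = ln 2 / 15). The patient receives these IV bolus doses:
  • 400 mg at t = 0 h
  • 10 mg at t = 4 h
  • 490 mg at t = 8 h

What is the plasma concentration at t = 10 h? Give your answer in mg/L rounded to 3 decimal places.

k = ln 2 / 15 = 0.04621 per h
Dose 1 (400 mg at t=0 h): 400·exp(−0.04621·10) = 251.984 mg/L
Dose 2 (10 mg at t=4 h): 10·exp(−0.04621·6) = 7.579 mg/L
Dose 3 (490 mg at t=8 h): 490·exp(−0.04621·2) = 446.744 mg/L
C(10) = 251.984 + 7.579 + 446.744 = 706.307 mg/L

706.307 mg/L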